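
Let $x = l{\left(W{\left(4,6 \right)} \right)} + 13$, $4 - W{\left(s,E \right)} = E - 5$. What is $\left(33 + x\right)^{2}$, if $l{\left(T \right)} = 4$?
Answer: $2500$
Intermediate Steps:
$W{\left(s,E \right)} = 9 - E$ ($W{\left(s,E \right)} = 4 - \left(E - 5\right) = 4 - \left(-5 + E\right) = 9 - E$)
$x = 17$ ($x = 4 + 13 = 17$)
$\left(33 + x\right)^{2} = \left(33 + 17\right)^{2} = 50^{2} = 2500$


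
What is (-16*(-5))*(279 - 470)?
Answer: -15280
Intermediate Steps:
(-16*(-5))*(279 - 470) = 80*(-191) = -15280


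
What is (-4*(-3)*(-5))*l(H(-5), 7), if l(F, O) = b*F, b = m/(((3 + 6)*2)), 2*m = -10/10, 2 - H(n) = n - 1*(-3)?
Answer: 20/3 ≈ 6.6667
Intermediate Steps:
H(n) = -1 - n (H(n) = 2 - (n - 1*(-3)) = 2 - (n + 3) = 2 - (3 + n) = 2 + (-3 - n) = -1 - n)
m = -½ (m = (-10/10)/2 = (-10*⅒)/2 = (½)*(-1) = -½ ≈ -0.50000)
b = -1/36 (b = -1/(2*(3 + 6))/2 = -1/(2*(9*2)) = -½/18 = -½*1/18 = -1/36 ≈ -0.027778)
l(F, O) = -F/36
(-4*(-3)*(-5))*l(H(-5), 7) = (-4*(-3)*(-5))*(-(-1 - 1*(-5))/36) = (12*(-5))*(-(-1 + 5)/36) = -(-5)*4/3 = -60*(-⅑) = 20/3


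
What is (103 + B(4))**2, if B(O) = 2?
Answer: 11025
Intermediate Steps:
(103 + B(4))**2 = (103 + 2)**2 = 105**2 = 11025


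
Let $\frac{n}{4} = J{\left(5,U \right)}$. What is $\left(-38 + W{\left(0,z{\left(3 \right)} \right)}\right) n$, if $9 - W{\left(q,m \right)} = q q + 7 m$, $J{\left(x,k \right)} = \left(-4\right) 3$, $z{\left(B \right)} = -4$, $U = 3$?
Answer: $48$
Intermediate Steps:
$J{\left(x,k \right)} = -12$
$W{\left(q,m \right)} = 9 - q^{2} - 7 m$ ($W{\left(q,m \right)} = 9 - \left(q q + 7 m\right) = 9 - \left(q^{2} + 7 m\right) = 9 - q^{2} - 7 m$)
$n = -48$ ($n = 4 \left(-12\right) = -48$)
$\left(-38 + W{\left(0,z{\left(3 \right)} \right)}\right) n = \left(-38 - -37\right) \left(-48\right) = \left(-38 + \left(9 - 0 + 28\right)\right) \left(-48\right) = \left(-38 + \left(9 + 0 + 28\right)\right) \left(-48\right) = \left(-38 + 37\right) \left(-48\right) = \left(-1\right) \left(-48\right) = 48$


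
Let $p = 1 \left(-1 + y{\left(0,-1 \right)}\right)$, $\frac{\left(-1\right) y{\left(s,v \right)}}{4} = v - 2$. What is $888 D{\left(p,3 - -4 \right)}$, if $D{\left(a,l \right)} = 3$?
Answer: $2664$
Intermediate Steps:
$y{\left(s,v \right)} = 8 - 4 v$ ($y{\left(s,v \right)} = - 4 \left(v - 2\right) = - 4 \left(-2 + v\right) = 8 - 4 v$)
$p = 11$ ($p = 1 \left(-1 + \left(8 - -4\right)\right) = 1 \left(-1 + \left(8 + 4\right)\right) = 1 \left(-1 + 12\right) = 1 \cdot 11 = 11$)
$888 D{\left(p,3 - -4 \right)} = 888 \cdot 3 = 2664$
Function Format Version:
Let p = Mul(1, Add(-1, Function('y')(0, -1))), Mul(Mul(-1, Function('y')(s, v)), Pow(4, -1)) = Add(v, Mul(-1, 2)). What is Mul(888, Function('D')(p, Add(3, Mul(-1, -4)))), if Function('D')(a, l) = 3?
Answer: 2664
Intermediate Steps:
Function('y')(s, v) = Add(8, Mul(-4, v)) (Function('y')(s, v) = Mul(-4, Add(v, Mul(-1, 2))) = Mul(-4, Add(v, -2)) = Mul(-4, Add(-2, v)) = Add(8, Mul(-4, v)))
p = 11 (p = Mul(1, Add(-1, Add(8, Mul(-4, -1)))) = Mul(1, Add(-1, Add(8, 4))) = Mul(1, Add(-1, 12)) = Mul(1, 11) = 11)
Mul(888, Function('D')(p, Add(3, Mul(-1, -4)))) = Mul(888, 3) = 2664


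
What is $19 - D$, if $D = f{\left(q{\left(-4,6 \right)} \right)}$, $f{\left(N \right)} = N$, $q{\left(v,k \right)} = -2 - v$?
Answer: $17$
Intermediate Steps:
$D = 2$ ($D = -2 - -4 = -2 + 4 = 2$)
$19 - D = 19 - 2 = 17$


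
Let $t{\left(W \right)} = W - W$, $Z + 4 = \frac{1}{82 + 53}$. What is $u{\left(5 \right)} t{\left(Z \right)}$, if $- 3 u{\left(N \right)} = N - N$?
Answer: $0$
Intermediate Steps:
$Z = - \frac{539}{135}$ ($Z = -4 + \frac{1}{82 + 53} = -4 + \frac{1}{135} = - \frac{539}{135} \approx -3.9926$)
$u{\left(N \right)} = 0$ ($u{\left(N \right)} = - \frac{N - N}{3} = \left(- \frac{1}{3}\right) 0 = 0$)
$t{\left(W \right)} = 0$
$u{\left(5 \right)} t{\left(Z \right)} = 0 \cdot 0 = 0$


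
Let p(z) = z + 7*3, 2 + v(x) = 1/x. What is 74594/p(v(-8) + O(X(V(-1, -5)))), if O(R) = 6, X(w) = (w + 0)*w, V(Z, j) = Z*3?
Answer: 596752/199 ≈ 2998.8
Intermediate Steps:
V(Z, j) = 3*Z
X(w) = w² (X(w) = w*w = w²)
v(x) = -2 + 1/x
p(z) = 21 + z (p(z) = z + 21 = 21 + z)
74594/p(v(-8) + O(X(V(-1, -5)))) = 74594/(21 + ((-2 + 1/(-8)) + 6)) = 74594/(21 + ((-2 - ⅛) + 6)) = 74594/(21 + (-17/8 + 6)) = 74594/(21 + 31/8) = 74594/(199/8) = 74594*(8/199) = 596752/199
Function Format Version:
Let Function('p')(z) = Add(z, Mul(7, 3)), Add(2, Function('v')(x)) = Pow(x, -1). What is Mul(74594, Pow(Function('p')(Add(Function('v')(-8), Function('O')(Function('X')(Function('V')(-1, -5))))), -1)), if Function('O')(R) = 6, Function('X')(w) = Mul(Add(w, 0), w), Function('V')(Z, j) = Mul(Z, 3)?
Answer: Rational(596752, 199) ≈ 2998.8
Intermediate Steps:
Function('V')(Z, j) = Mul(3, Z)
Function('X')(w) = Pow(w, 2) (Function('X')(w) = Mul(w, w) = Pow(w, 2))
Function('v')(x) = Add(-2, Pow(x, -1))
Function('p')(z) = Add(21, z) (Function('p')(z) = Add(z, 21) = Add(21, z))
Mul(74594, Pow(Function('p')(Add(Function('v')(-8), Function('O')(Function('X')(Function('V')(-1, -5))))), -1)) = Mul(74594, Pow(Add(21, Add(Add(-2, Pow(-8, -1)), 6)), -1)) = Mul(74594, Pow(Add(21, Add(Add(-2, Rational(-1, 8)), 6)), -1)) = Mul(74594, Pow(Add(21, Add(Rational(-17, 8), 6)), -1)) = Mul(74594, Pow(Add(21, Rational(31, 8)), -1)) = Mul(74594, Pow(Rational(199, 8), -1)) = Mul(74594, Rational(8, 199)) = Rational(596752, 199)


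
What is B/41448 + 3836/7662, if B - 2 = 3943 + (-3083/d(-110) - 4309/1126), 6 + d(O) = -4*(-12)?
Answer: 185847086413/312890351004 ≈ 0.59397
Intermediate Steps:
d(O) = 42 (d(O) = -6 - 4*(-12) = -6 + 48 = 42)
B = 45728626/11823 (B = 2 + (3943 + (-3083/42 - 4309/1126)) = 2 + (3943 - 913109/11823) = 2 + 45704980/11823 = 45728626/11823 ≈ 3867.8)
B/41448 + 3836/7662 = (45728626/11823)/41448 + 3836/7662 = (45728626/11823)*(1/41448) + 3836*(1/7662) = 22864313/245019852 + 1918/3831 = 185847086413/312890351004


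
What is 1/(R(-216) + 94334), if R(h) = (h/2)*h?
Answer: 1/117662 ≈ 8.4989e-6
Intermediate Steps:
R(h) = h²/2 (R(h) = (h*(½))*h = (h/2)*h = h²/2)
1/(R(-216) + 94334) = 1/((½)*(-216)² + 94334) = 1/((½)*46656 + 94334) = 1/(23328 + 94334) = 1/117662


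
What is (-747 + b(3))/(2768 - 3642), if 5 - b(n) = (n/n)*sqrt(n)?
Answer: 371/437 + sqrt(3)/874 ≈ 0.85095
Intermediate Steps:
b(n) = 5 - sqrt(n) (b(n) = 5 - n/n*sqrt(n) = 5 - sqrt(n))
(-747 + b(3))/(2768 - 3642) = (-747 + (5 - sqrt(3)))/(2768 - 3642) = (-742 - sqrt(3))/(-874) = (-742 - sqrt(3))*(-1/874) = 371/437 + sqrt(3)/874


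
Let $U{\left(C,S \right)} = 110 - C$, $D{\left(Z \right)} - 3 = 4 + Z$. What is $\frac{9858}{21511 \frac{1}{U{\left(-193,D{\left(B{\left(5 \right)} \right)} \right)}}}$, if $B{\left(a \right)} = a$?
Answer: $\frac{2986974}{21511} \approx 138.86$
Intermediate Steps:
$D{\left(Z \right)} = 7 + Z$ ($D{\left(Z \right)} = 3 + \left(4 + Z\right) = 7 + Z$)
$\frac{9858}{21511 \frac{1}{U{\left(-193,D{\left(B{\left(5 \right)} \right)} \right)}}} = \frac{9858}{21511 \frac{1}{110 - -193}} = \frac{9858}{21511 \frac{1}{110 + 193}} = \frac{9858}{21511 \cdot \frac{1}{303}} = \frac{9858}{\frac{21511}{303}} = 9858 \cdot \frac{303}{21511} = \frac{2986974}{21511}$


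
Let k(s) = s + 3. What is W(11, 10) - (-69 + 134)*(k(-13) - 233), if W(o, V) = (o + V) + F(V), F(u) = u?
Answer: 15826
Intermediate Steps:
k(s) = 3 + s
W(o, V) = o + 2*V (W(o, V) = (o + V) + V = (V + o) + V = o + 2*V)
W(11, 10) - (-69 + 134)*(k(-13) - 233) = (11 + 2*10) - (-69 + 134)*((3 - 13) - 233) = (11 + 20) - 65*(-10 - 233) = 31 - 65*(-243) = 31 - 1*(-15795) = 31 + 15795 = 15826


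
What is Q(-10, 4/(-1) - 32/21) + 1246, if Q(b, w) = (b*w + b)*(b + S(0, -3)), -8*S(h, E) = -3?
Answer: 9727/12 ≈ 810.58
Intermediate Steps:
S(h, E) = 3/8 (S(h, E) = -⅛*(-3) = 3/8)
Q(b, w) = (3/8 + b)*(b + b*w) (Q(b, w) = (b*w + b)*(b + 3/8) = (b + b*w)*(3/8 + b) = (3/8 + b)*(b + b*w))
Q(-10, 4/(-1) - 32/21) + 1246 = (⅛)*(-10)*(3 + 3*(4/(-1) - 32/21) + 8*(-10) + 8*(-10)*(4/(-1) - 32/21)) + 1246 = (⅛)*(-10)*(3 + 3*(4*(-1) - 32*1/21) - 80 + 8*(-10)*(4*(-1) - 32*1/21)) + 1246 = (⅛)*(-10)*(3 + 3*(-4 - 32/21) - 80 + 8*(-10)*(-4 - 32/21)) + 1246 = (⅛)*(-10)*(3 + 3*(-116/21) - 80 + 8*(-10)*(-116/21)) + 1246 = (⅛)*(-10)*(3 - 116/7 - 80 + 9280/21) + 1246 = (⅛)*(-10)*(1045/3) + 1246 = -5225/12 + 1246 = 9727/12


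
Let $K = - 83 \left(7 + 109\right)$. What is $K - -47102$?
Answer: $37474$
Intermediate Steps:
$K = -9628$ ($K = \left(-83\right) 116 = -9628$)
$K - -47102 = -9628 - -47102 = -9628 + 47102 = 37474$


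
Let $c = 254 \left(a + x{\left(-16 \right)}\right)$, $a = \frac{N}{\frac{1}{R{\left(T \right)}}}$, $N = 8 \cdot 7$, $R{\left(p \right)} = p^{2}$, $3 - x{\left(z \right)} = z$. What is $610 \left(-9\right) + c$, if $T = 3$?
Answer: $127352$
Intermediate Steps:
$x{\left(z \right)} = 3 - z$
$N = 56$
$a = 504$ ($a = \frac{56}{\frac{1}{3^{2}}} = \frac{56}{\frac{1}{9}} = 56 \frac{1}{\frac{1}{9}} = 56 \cdot 9 = 504$)
$c = 132842$ ($c = 254 \left(504 + \left(3 - -16\right)\right) = 254 \left(504 + \left(3 + 16\right)\right) = 254 \left(504 + 19\right) = 254 \cdot 523 = 132842$)
$610 \left(-9\right) + c = 610 \left(-9\right) + 132842 = -5490 + 132842 = 127352$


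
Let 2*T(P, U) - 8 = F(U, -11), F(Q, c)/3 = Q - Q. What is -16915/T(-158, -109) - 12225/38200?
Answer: -6462019/1528 ≈ -4229.1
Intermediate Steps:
F(Q, c) = 0 (F(Q, c) = 3*(Q - Q) = 3*0 = 0)
T(P, U) = 4 (T(P, U) = 4 + (½)*0 = 4 + 0 = 4)
-16915/T(-158, -109) - 12225/38200 = -16915/4 - 12225/38200 = -16915*¼ - 12225*1/38200 = -16915/4 - 489/1528 = -6462019/1528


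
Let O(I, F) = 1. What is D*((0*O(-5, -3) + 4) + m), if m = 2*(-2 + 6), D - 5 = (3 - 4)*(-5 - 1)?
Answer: 132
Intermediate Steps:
D = 11 (D = 5 + (3 - 4)*(-5 - 1) = 5 - 1*(-6) = 5 + 6 = 11)
m = 8 (m = 2*4 = 8)
D*((0*O(-5, -3) + 4) + m) = 11*((0*1 + 4) + 8) = 11*((0 + 4) + 8) = 11*(4 + 8) = 11*12 = 132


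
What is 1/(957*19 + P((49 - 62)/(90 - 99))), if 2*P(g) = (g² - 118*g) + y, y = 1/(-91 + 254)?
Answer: 13203/238958774 ≈ 5.5252e-5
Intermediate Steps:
y = 1/163 ≈ 0.0061350
P(g) = 1/326 + g²/2 - 59*g (P(g) = ((g² - 118*g) + 1/163)/2 = (1/163 + g² - 118*g)/2 = 1/326 + g²/2 - 59*g)
1/(957*19 + P((49 - 62)/(90 - 99))) = 1/(957*19 + (1/326 + ((49 - 62)/(90 - 99))²/2 - 59*(49 - 62)/(90 - 99))) = 1/(18183 + (1/326 + (-13/(-9))²/2 - (-767)/(-9))) = 1/(18183 + (1/326 + (-13*(-⅑))²/2 - (-767)*(-1)/9)) = 1/(18183 + (1/326 + (13/9)²/2 - 59*13/9)) = 1/(18183 + (1/326 + (½)*(169/81) - 767/9)) = 1/(18183 + (1/326 + 169/162 - 767/9)) = 1/(18183 - 1111375/13203) = 1/(238958774/13203) = 13203/238958774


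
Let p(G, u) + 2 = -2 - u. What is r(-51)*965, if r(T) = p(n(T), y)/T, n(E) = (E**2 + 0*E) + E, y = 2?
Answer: 1930/17 ≈ 113.53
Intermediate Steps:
n(E) = E + E**2 (n(E) = (E**2 + 0) + E = E**2 + E = E + E**2)
p(G, u) = -4 - u (p(G, u) = -2 + (-2 - u) = -4 - u)
r(T) = -6/T (r(T) = (-4 - 1*2)/T = (-4 - 2)/T = -6/T)
r(-51)*965 = -6/(-51)*965 = -6*(-1/51)*965 = (2/17)*965 = 1930/17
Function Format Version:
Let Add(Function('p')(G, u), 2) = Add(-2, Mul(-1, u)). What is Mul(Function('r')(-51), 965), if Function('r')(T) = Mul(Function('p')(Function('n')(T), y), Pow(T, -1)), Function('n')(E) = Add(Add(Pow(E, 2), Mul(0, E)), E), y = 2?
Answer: Rational(1930, 17) ≈ 113.53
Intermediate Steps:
Function('n')(E) = Add(E, Pow(E, 2)) (Function('n')(E) = Add(Add(Pow(E, 2), 0), E) = Add(Pow(E, 2), E) = Add(E, Pow(E, 2)))
Function('p')(G, u) = Add(-4, Mul(-1, u)) (Function('p')(G, u) = Add(-2, Add(-2, Mul(-1, u))) = Add(-4, Mul(-1, u)))
Function('r')(T) = Mul(-6, Pow(T, -1)) (Function('r')(T) = Mul(Add(-4, Mul(-1, 2)), Pow(T, -1)) = Mul(Add(-4, -2), Pow(T, -1)) = Mul(-6, Pow(T, -1)))
Mul(Function('r')(-51), 965) = Mul(Mul(-6, Pow(-51, -1)), 965) = Mul(Mul(-6, Rational(-1, 51)), 965) = Mul(Rational(2, 17), 965) = Rational(1930, 17)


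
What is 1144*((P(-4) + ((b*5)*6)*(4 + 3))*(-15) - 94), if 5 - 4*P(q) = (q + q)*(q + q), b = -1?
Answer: 3749174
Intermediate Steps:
P(q) = 5/4 - q² (P(q) = 5/4 - (q + q)*(q + q)/4 = 5/4 - 2*q*2*q/4 = 5/4 - q²)
1144*((P(-4) + ((b*5)*6)*(4 + 3))*(-15) - 94) = 1144*(((5/4 - 1*(-4)²) + (-1*5*6)*(4 + 3))*(-15) - 94) = 1144*(((5/4 - 1*16) - 5*6*7)*(-15) - 94) = 1144*(((5/4 - 16) - 30*7)*(-15) - 94) = 1144*((-59/4 - 210)*(-15) - 94) = 1144*(-899/4*(-15) - 94) = 1144*(13485/4 - 94) = 1144*(13109/4) = 3749174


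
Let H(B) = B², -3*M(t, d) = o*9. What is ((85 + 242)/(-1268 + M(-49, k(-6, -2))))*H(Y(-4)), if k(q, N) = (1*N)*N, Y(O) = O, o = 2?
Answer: -2616/637 ≈ -4.1068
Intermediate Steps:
k(q, N) = N² (k(q, N) = N*N = N²)
M(t, d) = -6 (M(t, d) = -2*9/3 = -⅓*18 = -6)
((85 + 242)/(-1268 + M(-49, k(-6, -2))))*H(Y(-4)) = ((85 + 242)/(-1268 - 6))*(-4)² = (327/(-1274))*16 = (327*(-1/1274))*16 = -327/1274*16 = -2616/637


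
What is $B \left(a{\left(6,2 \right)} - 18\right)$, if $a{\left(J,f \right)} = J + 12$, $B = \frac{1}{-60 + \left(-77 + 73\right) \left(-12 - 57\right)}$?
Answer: $0$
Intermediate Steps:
$B = \frac{1}{216}$ ($B = \frac{1}{-60 - -276} = \frac{1}{-60 + 276} = \frac{1}{216} \approx 0.0046296$)
$a{\left(J,f \right)} = 12 + J$
$B \left(a{\left(6,2 \right)} - 18\right) = \frac{\left(12 + 6\right) - 18}{216} = \frac{18 - 18}{216} = \frac{1}{216} \cdot 0 = 0$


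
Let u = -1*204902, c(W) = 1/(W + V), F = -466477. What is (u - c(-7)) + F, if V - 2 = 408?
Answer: -270565738/403 ≈ -6.7138e+5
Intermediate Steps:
V = 410 (V = 2 + 408 = 410)
c(W) = 1/(410 + W) (c(W) = 1/(W + 410) = 1/(410 + W))
u = -204902
(u - c(-7)) + F = (-204902 - 1/(410 - 7)) - 466477 = (-204902 - 1/403) - 466477 = -82575507/403 - 466477 = -270565738/403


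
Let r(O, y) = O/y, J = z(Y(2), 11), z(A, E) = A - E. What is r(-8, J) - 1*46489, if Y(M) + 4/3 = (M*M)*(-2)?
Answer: -2835805/61 ≈ -46489.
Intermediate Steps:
Y(M) = -4/3 - 2*M² (Y(M) = -4/3 + (M*M)*(-2) = -4/3 + M²*(-2) = -4/3 - 2*M²)
J = -61/3 (J = (-4/3 - 2*2²) - 1*11 = (-4/3 - 2*4) - 11 = (-4/3 - 8) - 11 = -28/3 - 11 = -61/3 ≈ -20.333)
r(-8, J) - 1*46489 = -8/(-61/3) - 1*46489 = -8*(-3/61) - 46489 = 24/61 - 46489 = -2835805/61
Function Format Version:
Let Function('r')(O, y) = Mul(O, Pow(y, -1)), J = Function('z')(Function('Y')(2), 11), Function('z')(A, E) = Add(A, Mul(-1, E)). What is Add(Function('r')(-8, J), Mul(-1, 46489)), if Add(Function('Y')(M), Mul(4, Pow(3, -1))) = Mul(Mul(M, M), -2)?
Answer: Rational(-2835805, 61) ≈ -46489.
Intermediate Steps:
Function('Y')(M) = Add(Rational(-4, 3), Mul(-2, Pow(M, 2))) (Function('Y')(M) = Add(Rational(-4, 3), Mul(Mul(M, M), -2)) = Add(Rational(-4, 3), Mul(Pow(M, 2), -2)) = Add(Rational(-4, 3), Mul(-2, Pow(M, 2))))
J = Rational(-61, 3) (J = Add(Add(Rational(-4, 3), Mul(-2, Pow(2, 2))), Mul(-1, 11)) = Add(Add(Rational(-4, 3), Mul(-2, 4)), -11) = Add(Add(Rational(-4, 3), -8), -11) = Add(Rational(-28, 3), -11) = Rational(-61, 3) ≈ -20.333)
Add(Function('r')(-8, J), Mul(-1, 46489)) = Add(Mul(-8, Pow(Rational(-61, 3), -1)), Mul(-1, 46489)) = Add(Mul(-8, Rational(-3, 61)), -46489) = Add(Rational(24, 61), -46489) = Rational(-2835805, 61)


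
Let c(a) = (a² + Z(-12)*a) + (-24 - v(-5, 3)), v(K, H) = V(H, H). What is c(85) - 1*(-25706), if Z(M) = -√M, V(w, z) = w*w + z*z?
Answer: 32889 - 170*I*√3 ≈ 32889.0 - 294.45*I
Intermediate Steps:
V(w, z) = w² + z²
v(K, H) = 2*H² (v(K, H) = H² + H² = 2*H²)
c(a) = -42 + a² - 2*I*a*√3 (c(a) = (a² + (-√(-12))*a) + (-24 - 2*3²) = (a² + (-2*I*√3)*a) + (-24 - 2*9) = (a² + (-2*I*√3)*a) + (-24 - 1*18) = (a² - 2*I*a*√3) + (-24 - 18) = (a² - 2*I*a*√3) - 42 = -42 + a² - 2*I*a*√3)
c(85) - 1*(-25706) = (-42 + 85² - 2*I*85*√3) - 1*(-25706) = (-42 + 7225 - 170*I*√3) + 25706 = (7183 - 170*I*√3) + 25706 = 32889 - 170*I*√3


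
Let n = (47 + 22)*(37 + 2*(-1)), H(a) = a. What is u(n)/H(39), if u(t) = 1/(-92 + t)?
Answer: 1/90597 ≈ 1.1038e-5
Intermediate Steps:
n = 2415 (n = 69*(37 - 2) = 69*35 = 2415)
u(n)/H(39) = 1/((-92 + 2415)*39) = (1/39)/2323 = (1/2323)*(1/39) = 1/90597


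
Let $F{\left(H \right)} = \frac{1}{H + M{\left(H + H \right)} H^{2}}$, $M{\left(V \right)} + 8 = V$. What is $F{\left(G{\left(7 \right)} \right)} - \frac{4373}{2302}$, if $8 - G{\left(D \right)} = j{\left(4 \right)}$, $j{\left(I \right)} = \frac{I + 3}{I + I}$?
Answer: $- \frac{362583965}{191178798} \approx -1.8966$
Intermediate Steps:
$M{\left(V \right)} = -8 + V$
$j{\left(I \right)} = \frac{3 + I}{2 I}$
$G{\left(D \right)} = \frac{57}{8}$ ($G{\left(D \right)} = 8 - \frac{3 + 4}{2 \cdot 4} = 8 - \frac{1}{2} \cdot \frac{1}{4} \cdot 7 = 8 - \frac{7}{8} = \frac{57}{8}$)
$F{\left(H \right)} = \frac{1}{H + H^{2} \left(-8 + 2 H\right)}$ ($F{\left(H \right)} = \frac{1}{H + \left(-8 + \left(H + H\right)\right) H^{2}} = \frac{1}{H + \left(-8 + 2 H\right) H^{2}} = \frac{1}{H + H^{2} \left(-8 + 2 H\right)}$)
$F{\left(G{\left(7 \right)} \right)} - \frac{4373}{2302} = \frac{1}{\frac{57}{8} \left(1 + 2 \cdot \frac{57}{8} \left(-4 + \frac{57}{8}\right)\right)} - \frac{4373}{2302} = \frac{8}{57 \left(1 + 2 \cdot \frac{57}{8} \cdot \frac{25}{8}\right)} - \frac{4373}{2302} = \frac{8}{57 \left(1 + \frac{1425}{32}\right)} - \frac{4373}{2302} = \frac{8}{57 \cdot \frac{1457}{32}} - \frac{4373}{2302} = \frac{8}{57} \cdot \frac{32}{1457} - \frac{4373}{2302} = \frac{256}{83049} - \frac{4373}{2302} = - \frac{362583965}{191178798}$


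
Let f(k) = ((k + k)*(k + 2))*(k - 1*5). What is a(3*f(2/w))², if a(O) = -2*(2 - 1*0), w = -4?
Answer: 16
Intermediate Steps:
f(k) = 2*k*(-5 + k)*(2 + k) (f(k) = ((2*k)*(2 + k))*(k - 5) = (2*k*(2 + k))*(-5 + k) = 2*k*(-5 + k)*(2 + k))
a(O) = -4 (a(O) = -2*(2 + 0) = -2*2 = -4)
a(3*f(2/w))² = (-4)² = 16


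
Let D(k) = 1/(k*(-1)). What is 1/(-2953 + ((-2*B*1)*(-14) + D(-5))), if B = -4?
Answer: -5/15324 ≈ -0.00032629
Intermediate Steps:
D(k) = -1/k (D(k) = 1/(-k) = -1/k)
1/(-2953 + ((-2*B*1)*(-14) + D(-5))) = 1/(-2953 + ((-2*(-4)*1)*(-14) - 1/(-5))) = 1/(-2953 + ((8*1)*(-14) - 1*(-⅕))) = 1/(-2953 + (8*(-14) + ⅕)) = 1/(-2953 + (-112 + ⅕)) = 1/(-2953 - 559/5) = 1/(-15324/5) = -5/15324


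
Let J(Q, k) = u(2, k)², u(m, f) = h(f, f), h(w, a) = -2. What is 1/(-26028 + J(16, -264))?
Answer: -1/26024 ≈ -3.8426e-5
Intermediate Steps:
u(m, f) = -2
J(Q, k) = 4 (J(Q, k) = (-2)² = 4)
1/(-26028 + J(16, -264)) = 1/(-26028 + 4) = 1/(-26024) = -1/26024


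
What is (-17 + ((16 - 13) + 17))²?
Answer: 9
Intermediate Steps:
(-17 + ((16 - 13) + 17))² = (-17 + (3 + 17))² = (-17 + 20)² = 3² = 9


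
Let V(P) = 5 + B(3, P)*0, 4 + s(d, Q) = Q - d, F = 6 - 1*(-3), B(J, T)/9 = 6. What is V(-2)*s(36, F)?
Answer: -155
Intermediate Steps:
B(J, T) = 54 (B(J, T) = 9*6 = 54)
F = 9 (F = 6 + 3 = 9)
s(d, Q) = -4 + Q - d (s(d, Q) = -4 + (Q - d) = -4 + Q - d)
V(P) = 5 (V(P) = 5 + 54*0 = 5 + 0 = 5)
V(-2)*s(36, F) = 5*(-4 + 9 - 1*36) = 5*(-4 + 9 - 36) = 5*(-31) = -155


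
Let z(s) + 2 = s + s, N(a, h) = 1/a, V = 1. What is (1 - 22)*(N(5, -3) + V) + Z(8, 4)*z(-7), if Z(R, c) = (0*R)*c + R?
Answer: -766/5 ≈ -153.20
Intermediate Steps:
Z(R, c) = R (Z(R, c) = 0*c + R = 0 + R = R)
z(s) = -2 + 2*s (z(s) = -2 + (s + s) = -2 + 2*s)
(1 - 22)*(N(5, -3) + V) + Z(8, 4)*z(-7) = (1 - 22)*(1/5 + 1) + 8*(-2 + 2*(-7)) = -21*(1/5 + 1) + 8*(-2 - 14) = -21*6/5 + 8*(-16) = -126/5 - 128 = -766/5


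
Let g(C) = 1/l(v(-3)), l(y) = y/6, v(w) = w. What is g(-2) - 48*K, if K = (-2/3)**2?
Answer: -70/3 ≈ -23.333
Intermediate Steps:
l(y) = y/6 (l(y) = y*(1/6) = y/6)
K = 4/9 (K = (-2*1/3)**2 = (-2/3)**2 = 4/9 ≈ 0.44444)
g(C) = -2 (g(C) = 1/((1/6)*(-3)) = 1/(-1/2) = -2)
g(-2) - 48*K = -2 - 48*4/9 = -2 - 64/3 = -70/3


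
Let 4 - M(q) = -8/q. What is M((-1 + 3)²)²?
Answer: 36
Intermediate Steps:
M(q) = 4 + 8/q (M(q) = 4 - (-8)/q = 4 + 8/q)
M((-1 + 3)²)² = (4 + 8/((-1 + 3)²))² = (4 + 8/(2²))² = (4 + 8/4)² = (4 + 8*(¼))² = (4 + 2)² = 6² = 36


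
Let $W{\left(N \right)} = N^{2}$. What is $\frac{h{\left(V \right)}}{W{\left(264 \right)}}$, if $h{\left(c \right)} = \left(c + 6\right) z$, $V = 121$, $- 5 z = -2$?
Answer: $\frac{127}{174240} \approx 0.00072888$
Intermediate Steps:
$z = \frac{2}{5}$ ($z = \left(- \frac{1}{5}\right) \left(-2\right) = \frac{2}{5} \approx 0.4$)
$h{\left(c \right)} = \frac{12}{5} + \frac{2 c}{5}$ ($h{\left(c \right)} = \left(c + 6\right) \frac{2}{5} = \left(6 + c\right) \frac{2}{5} = \frac{12}{5} + \frac{2 c}{5}$)
$\frac{h{\left(V \right)}}{W{\left(264 \right)}} = \frac{\frac{12}{5} + \frac{2}{5} \cdot 121}{264^{2}} = \frac{\frac{12}{5} + \frac{242}{5}}{69696} = \frac{254}{5} \cdot \frac{1}{69696} = \frac{127}{174240}$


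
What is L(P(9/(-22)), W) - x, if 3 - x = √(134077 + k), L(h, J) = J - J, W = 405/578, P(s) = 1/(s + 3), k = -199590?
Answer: -3 + 7*I*√1337 ≈ -3.0 + 255.96*I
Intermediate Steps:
P(s) = 1/(3 + s)
W = 405/578 (W = 405*(1/578) = 405/578 ≈ 0.70069)
L(h, J) = 0
x = 3 - 7*I*√1337 (x = 3 - √(134077 - 199590) = 3 - √(-65513) = 3 - 7*I*√1337 ≈ 3.0 - 255.96*I)
L(P(9/(-22)), W) - x = 0 - (3 - 7*I*√1337) = 0 + (-3 + 7*I*√1337) = -3 + 7*I*√1337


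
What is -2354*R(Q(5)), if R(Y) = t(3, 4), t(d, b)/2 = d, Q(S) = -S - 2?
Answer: -14124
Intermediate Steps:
Q(S) = -2 - S
t(d, b) = 2*d
R(Y) = 6 (R(Y) = 2*3 = 6)
-2354*R(Q(5)) = -2354*6 = -14124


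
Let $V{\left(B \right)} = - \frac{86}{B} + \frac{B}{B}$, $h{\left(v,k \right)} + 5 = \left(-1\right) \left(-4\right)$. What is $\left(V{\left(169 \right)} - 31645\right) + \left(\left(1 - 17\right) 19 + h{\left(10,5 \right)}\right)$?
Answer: $- \frac{5399467}{169} \approx -31950.0$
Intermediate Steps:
$h{\left(v,k \right)} = -1$ ($h{\left(v,k \right)} = -5 - -4 = -5 + 4 = -1$)
$V{\left(B \right)} = 1 - \frac{86}{B}$ ($V{\left(B \right)} = - \frac{86}{B} + 1 = 1 - \frac{86}{B}$)
$\left(V{\left(169 \right)} - 31645\right) + \left(\left(1 - 17\right) 19 + h{\left(10,5 \right)}\right) = \left(\frac{-86 + 169}{169} - 31645\right) + \left(\left(1 - 17\right) 19 - 1\right) = \left(\frac{1}{169} \cdot 83 - 31645\right) + \left(\left(1 - 17\right) 19 - 1\right) = \left(\frac{83}{169} - 31645\right) - 305 = - \frac{5347922}{169} - 305 = - \frac{5399467}{169}$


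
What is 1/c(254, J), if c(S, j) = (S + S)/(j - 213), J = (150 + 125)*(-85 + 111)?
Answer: 6937/508 ≈ 13.656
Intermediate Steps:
J = 7150 (J = 275*26 = 7150)
c(S, j) = 2*S/(-213 + j) (c(S, j) = (2*S)/(-213 + j) = 2*S/(-213 + j))
1/c(254, J) = 1/(2*254/(-213 + 7150)) = 1/(2*254/6937) = 1/(2*254*(1/6937)) = 1/(508/6937) = 6937/508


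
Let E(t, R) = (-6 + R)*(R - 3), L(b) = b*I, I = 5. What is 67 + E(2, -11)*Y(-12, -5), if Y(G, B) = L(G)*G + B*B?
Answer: 177377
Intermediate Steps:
L(b) = 5*b (L(b) = b*5 = 5*b)
E(t, R) = (-6 + R)*(-3 + R)
Y(G, B) = B² + 5*G² (Y(G, B) = (5*G)*G + B*B = 5*G² + B² = B² + 5*G²)
67 + E(2, -11)*Y(-12, -5) = 67 + (18 + (-11)² - 9*(-11))*((-5)² + 5*(-12)²) = 67 + (18 + 121 + 99)*(25 + 5*144) = 67 + 238*(25 + 720) = 67 + 238*745 = 67 + 177310 = 177377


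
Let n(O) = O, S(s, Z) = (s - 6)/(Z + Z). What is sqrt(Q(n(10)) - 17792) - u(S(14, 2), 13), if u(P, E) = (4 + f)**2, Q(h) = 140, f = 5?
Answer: -81 + 2*I*sqrt(4413) ≈ -81.0 + 132.86*I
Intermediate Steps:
S(s, Z) = (-6 + s)/(2*Z) (S(s, Z) = (-6 + s)/((2*Z)) = (-6 + s)*(1/(2*Z)) = (-6 + s)/(2*Z))
u(P, E) = 81 (u(P, E) = (4 + 5)**2 = 9**2 = 81)
sqrt(Q(n(10)) - 17792) - u(S(14, 2), 13) = sqrt(140 - 17792) - 1*81 = sqrt(-17652) - 81 = 2*I*sqrt(4413) - 81 = -81 + 2*I*sqrt(4413)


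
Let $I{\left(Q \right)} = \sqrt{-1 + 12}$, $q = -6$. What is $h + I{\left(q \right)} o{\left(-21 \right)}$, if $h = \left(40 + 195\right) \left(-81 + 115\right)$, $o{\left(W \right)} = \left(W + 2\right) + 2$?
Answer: $7990 - 17 \sqrt{11} \approx 7933.6$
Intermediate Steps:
$o{\left(W \right)} = 4 + W$ ($o{\left(W \right)} = \left(2 + W\right) + 2 = 4 + W$)
$I{\left(Q \right)} = \sqrt{11}$
$h = 7990$ ($h = 235 \cdot 34 = 7990$)
$h + I{\left(q \right)} o{\left(-21 \right)} = 7990 + \sqrt{11} \left(4 - 21\right) = 7990 + \sqrt{11} \left(-17\right) = 7990 - 17 \sqrt{11}$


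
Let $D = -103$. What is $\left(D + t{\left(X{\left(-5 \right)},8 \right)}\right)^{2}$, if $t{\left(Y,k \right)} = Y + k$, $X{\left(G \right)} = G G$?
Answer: $4900$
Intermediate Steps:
$X{\left(G \right)} = G^{2}$
$\left(D + t{\left(X{\left(-5 \right)},8 \right)}\right)^{2} = \left(-103 + \left(\left(-5\right)^{2} + 8\right)\right)^{2} = \left(-103 + \left(25 + 8\right)\right)^{2} = \left(-103 + 33\right)^{2} = \left(-70\right)^{2} = 4900$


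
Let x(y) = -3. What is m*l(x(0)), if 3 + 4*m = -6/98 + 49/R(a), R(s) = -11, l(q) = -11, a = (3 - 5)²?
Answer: 4051/196 ≈ 20.668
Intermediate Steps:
a = 4 (a = (-2)² = 4)
m = -4051/2156 (m = -¾ + (-6/98 + 49/(-11))/4 = -¾ + (-6*1/98 + 49*(-1/11))/4 = -¾ + (-3/49 - 49/11)/4 = -¾ + (¼)*(-2434/539) = -¾ - 1217/1078 = -4051/2156 ≈ -1.8789)
m*l(x(0)) = -4051/2156*(-11) = 4051/196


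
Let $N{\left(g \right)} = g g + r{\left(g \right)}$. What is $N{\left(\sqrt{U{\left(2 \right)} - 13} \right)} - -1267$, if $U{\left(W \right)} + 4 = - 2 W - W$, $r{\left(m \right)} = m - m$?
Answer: $1244$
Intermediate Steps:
$r{\left(m \right)} = 0$
$U{\left(W \right)} = -4 - 3 W$
$N{\left(g \right)} = g^{2}$ ($N{\left(g \right)} = g g + 0 = g^{2} + 0 = g^{2}$)
$N{\left(\sqrt{U{\left(2 \right)} - 13} \right)} - -1267 = \left(\sqrt{\left(-4 - 6\right) - 13}\right)^{2} - -1267 = \left(\sqrt{\left(-4 - 6\right) - 13}\right)^{2} + 1267 = \left(\sqrt{-10 - 13}\right)^{2} + 1267 = \left(\sqrt{-23}\right)^{2} + 1267 = \left(i \sqrt{23}\right)^{2} + 1267 = -23 + 1267 = 1244$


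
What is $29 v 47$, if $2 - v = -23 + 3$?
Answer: $29986$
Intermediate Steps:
$v = 22$ ($v = 2 - \left(-23 + 3\right) = 2 - -20 = 2 + 20 = 22$)
$29 v 47 = 29 \cdot 22 \cdot 47 = 638 \cdot 47 = 29986$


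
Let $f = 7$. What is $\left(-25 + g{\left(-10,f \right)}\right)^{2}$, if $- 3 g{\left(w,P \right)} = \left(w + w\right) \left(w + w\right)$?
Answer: $\frac{225625}{9} \approx 25069.0$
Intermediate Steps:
$g{\left(w,P \right)} = - \frac{4 w^{2}}{3}$ ($g{\left(w,P \right)} = - \frac{\left(w + w\right) \left(w + w\right)}{3} = - \frac{2 w 2 w}{3} = - \frac{4 w^{2}}{3}$)
$\left(-25 + g{\left(-10,f \right)}\right)^{2} = \left(-25 - \frac{4 \left(-10\right)^{2}}{3}\right)^{2} = \left(-25 - \frac{400}{3}\right)^{2} = \left(- \frac{475}{3}\right)^{2} = \frac{225625}{9}$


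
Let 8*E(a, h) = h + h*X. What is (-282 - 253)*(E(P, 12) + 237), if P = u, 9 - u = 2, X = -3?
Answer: -125190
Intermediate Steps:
u = 7 (u = 9 - 1*2 = 9 - 2 = 7)
P = 7
E(a, h) = -h/4 (E(a, h) = (h + h*(-3))/8 = (h - 3*h)/8 = (-2*h)/8 = -h/4)
(-282 - 253)*(E(P, 12) + 237) = (-282 - 253)*(-¼*12 + 237) = -535*(-3 + 237) = -535*234 = -125190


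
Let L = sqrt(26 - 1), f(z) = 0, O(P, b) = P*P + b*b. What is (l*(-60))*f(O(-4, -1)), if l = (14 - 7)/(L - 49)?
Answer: 0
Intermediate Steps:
O(P, b) = P**2 + b**2
L = 5 (L = sqrt(25) = 5)
l = -7/44 (l = (14 - 7)/(5 - 49) = 7/(-44) = 7*(-1/44) = -7/44 ≈ -0.15909)
(l*(-60))*f(O(-4, -1)) = -7/44*(-60)*0 = (105/11)*0 = 0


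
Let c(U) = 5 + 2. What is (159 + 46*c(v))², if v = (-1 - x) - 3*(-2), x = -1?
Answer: 231361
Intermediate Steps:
v = 6 (v = (-1 - 1*(-1)) - 3*(-2) = (-1 + 1) + 6 = 0 + 6 = 6)
c(U) = 7
(159 + 46*c(v))² = (159 + 46*7)² = (159 + 322)² = 481² = 231361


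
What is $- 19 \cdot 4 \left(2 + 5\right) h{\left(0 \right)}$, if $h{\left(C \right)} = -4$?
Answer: $2128$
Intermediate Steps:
$- 19 \cdot 4 \left(2 + 5\right) h{\left(0 \right)} = - 19 \cdot 4 \left(2 + 5\right) \left(-4\right) = - 19 \cdot 4 \cdot 7 \left(-4\right) = \left(-19\right) 28 \left(-4\right) = \left(-532\right) \left(-4\right) = 2128$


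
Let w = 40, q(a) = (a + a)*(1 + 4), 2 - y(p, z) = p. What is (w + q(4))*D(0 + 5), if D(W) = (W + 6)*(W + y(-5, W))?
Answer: 10560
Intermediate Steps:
y(p, z) = 2 - p
q(a) = 10*a (q(a) = (2*a)*5 = 10*a)
D(W) = (6 + W)*(7 + W) (D(W) = (W + 6)*(W + (2 - 1*(-5))) = (6 + W)*(W + (2 + 5)) = (6 + W)*(W + 7) = (6 + W)*(7 + W))
(w + q(4))*D(0 + 5) = (40 + 10*4)*(42 + (0 + 5)² + 13*(0 + 5)) = (40 + 40)*(42 + 5² + 13*5) = 80*(42 + 25 + 65) = 80*132 = 10560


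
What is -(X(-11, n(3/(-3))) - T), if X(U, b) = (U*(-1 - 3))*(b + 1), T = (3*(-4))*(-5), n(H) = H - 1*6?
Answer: 324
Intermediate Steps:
n(H) = -6 + H (n(H) = H - 6 = -6 + H)
T = 60 (T = -12*(-5) = 60)
X(U, b) = -4*U*(1 + b) (X(U, b) = (U*(-4))*(1 + b) = (-4*U)*(1 + b) = -4*U*(1 + b))
-(X(-11, n(3/(-3))) - T) = -(-4*(-11)*(1 + (-6 + 3/(-3))) - 1*60) = -(-4*(-11)*(1 + (-6 + 3*(-⅓))) - 60) = -(-4*(-11)*(1 + (-6 - 1)) - 60) = -(-4*(-11)*(1 - 7) - 60) = -(-4*(-11)*(-6) - 60) = -(-264 - 60) = -1*(-324) = 324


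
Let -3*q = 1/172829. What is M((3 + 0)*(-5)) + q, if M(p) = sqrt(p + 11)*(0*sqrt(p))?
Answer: -1/518487 ≈ -1.9287e-6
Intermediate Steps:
M(p) = 0 (M(p) = sqrt(11 + p)*0 = 0)
q = -1/518487 (q = -1/3/172829 = -1/3*1/172829 = -1/518487 ≈ -1.9287e-6)
M((3 + 0)*(-5)) + q = 0 - 1/518487 = -1/518487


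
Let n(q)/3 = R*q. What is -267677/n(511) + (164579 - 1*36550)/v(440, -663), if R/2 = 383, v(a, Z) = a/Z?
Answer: -4530755627863/23485560 ≈ -1.9292e+5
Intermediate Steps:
R = 766 (R = 2*383 = 766)
n(q) = 2298*q (n(q) = 3*(766*q) = 2298*q)
-267677/n(511) + (164579 - 1*36550)/v(440, -663) = -267677/(2298*511) + (164579 - 1*36550)/((440/(-663))) = -267677/1174278 + (164579 - 36550)/((440*(-1/663))) = -267677*1/1174278 + 128029/(-440/663) = -267677/1174278 + 128029*(-663/440) = -267677/1174278 - 7716657/40 = -4530755627863/23485560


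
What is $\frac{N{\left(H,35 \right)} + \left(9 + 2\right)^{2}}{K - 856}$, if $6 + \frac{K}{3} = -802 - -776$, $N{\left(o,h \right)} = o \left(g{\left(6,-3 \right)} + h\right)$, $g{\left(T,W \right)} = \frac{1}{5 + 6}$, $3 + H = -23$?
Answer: $\frac{8705}{10472} \approx 0.83126$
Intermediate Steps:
$H = -26$ ($H = -3 - 23 = -26$)
$g{\left(T,W \right)} = \frac{1}{11}$
$N{\left(o,h \right)} = o \left(\frac{1}{11} + h\right)$
$K = -96$ ($K = -18 + 3 \left(-802 - -776\right) = -18 + 3 \left(-802 + 776\right) = -18 + 3 \left(-26\right) = -18 - 78 = -96$)
$\frac{N{\left(H,35 \right)} + \left(9 + 2\right)^{2}}{K - 856} = \frac{- 26 \left(\frac{1}{11} + 35\right) + \left(9 + 2\right)^{2}}{-96 - 856} = \frac{\left(-26\right) \frac{386}{11} + 11^{2}}{-952} = \left(- \frac{10036}{11} + 121\right) \left(- \frac{1}{952}\right) = \left(- \frac{8705}{11}\right) \left(- \frac{1}{952}\right) = \frac{8705}{10472}$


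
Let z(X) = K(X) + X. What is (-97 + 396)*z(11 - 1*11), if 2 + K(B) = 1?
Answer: -299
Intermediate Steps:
K(B) = -1 (K(B) = -2 + 1 = -1)
z(X) = -1 + X
(-97 + 396)*z(11 - 1*11) = (-97 + 396)*(-1 + (11 - 1*11)) = 299*(-1 + (11 - 11)) = 299*(-1 + 0) = 299*(-1) = -299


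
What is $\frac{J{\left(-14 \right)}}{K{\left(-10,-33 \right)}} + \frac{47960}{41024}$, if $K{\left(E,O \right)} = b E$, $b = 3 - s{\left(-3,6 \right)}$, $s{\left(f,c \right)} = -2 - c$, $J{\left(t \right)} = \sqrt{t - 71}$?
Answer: $\frac{5995}{5128} - \frac{i \sqrt{85}}{110} \approx 1.1691 - 0.083814 i$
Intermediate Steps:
$J{\left(t \right)} = \sqrt{-71 + t}$
$b = 11$ ($b = 3 - \left(-2 - 6\right) = 3 - -8 = 3 + 8 = 11$)
$K{\left(E,O \right)} = 11 E$
$\frac{J{\left(-14 \right)}}{K{\left(-10,-33 \right)}} + \frac{47960}{41024} = \frac{\sqrt{-71 - 14}}{11 \left(-10\right)} + \frac{47960}{41024} = \frac{\sqrt{-85}}{-110} + 47960 \cdot \frac{1}{41024} = i \sqrt{85} \left(- \frac{1}{110}\right) + \frac{5995}{5128} = - \frac{i \sqrt{85}}{110} + \frac{5995}{5128} = \frac{5995}{5128} - \frac{i \sqrt{85}}{110}$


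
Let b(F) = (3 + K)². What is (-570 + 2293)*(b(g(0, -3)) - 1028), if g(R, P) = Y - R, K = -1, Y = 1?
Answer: -1764352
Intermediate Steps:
g(R, P) = 1 - R
b(F) = 4 (b(F) = (3 - 1)² = 2² = 4)
(-570 + 2293)*(b(g(0, -3)) - 1028) = (-570 + 2293)*(4 - 1028) = 1723*(-1024) = -1764352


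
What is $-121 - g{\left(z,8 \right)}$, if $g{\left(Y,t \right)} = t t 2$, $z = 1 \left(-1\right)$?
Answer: $-249$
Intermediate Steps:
$z = -1$
$g{\left(Y,t \right)} = 2 t^{2}$ ($g{\left(Y,t \right)} = t^{2} \cdot 2 = 2 t^{2}$)
$-121 - g{\left(z,8 \right)} = -121 - 2 \cdot 8^{2} = -121 - 2 \cdot 64 = -121 - 128 = -249$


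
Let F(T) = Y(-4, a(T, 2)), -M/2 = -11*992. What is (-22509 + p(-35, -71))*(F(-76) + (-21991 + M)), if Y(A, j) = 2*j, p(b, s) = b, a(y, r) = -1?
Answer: 3809936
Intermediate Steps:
M = 21824 (M = -(-22)*992 = -2*(-10912) = 21824)
F(T) = -2 (F(T) = 2*(-1) = -2)
(-22509 + p(-35, -71))*(F(-76) + (-21991 + M)) = (-22509 - 35)*(-2 + (-21991 + 21824)) = -22544*(-2 - 167) = -22544*(-169) = 3809936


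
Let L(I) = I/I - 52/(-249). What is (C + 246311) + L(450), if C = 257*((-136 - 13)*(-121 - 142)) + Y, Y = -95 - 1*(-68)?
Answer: 2569018708/249 ≈ 1.0317e+7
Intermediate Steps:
Y = -27 (Y = -95 + 68 = -27)
L(I) = 301/249 (L(I) = 1 - 52*(-1/249) = 1 + 52/249 = 301/249)
C = 10071032 (C = 257*((-136 - 13)*(-121 - 142)) - 27 = 257*(-149*(-263)) - 27 = 257*39187 - 27 = 10071059 - 27 = 10071032)
(C + 246311) + L(450) = (10071032 + 246311) + 301/249 = 10317343 + 301/249 = 2569018708/249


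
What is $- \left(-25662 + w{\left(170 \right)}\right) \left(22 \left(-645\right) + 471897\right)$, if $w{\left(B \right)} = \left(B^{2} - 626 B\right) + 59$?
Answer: $47200118961$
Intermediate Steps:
$w{\left(B \right)} = 59 + B^{2} - 626 B$
$- \left(-25662 + w{\left(170 \right)}\right) \left(22 \left(-645\right) + 471897\right) = - \left(-25662 + \left(59 + 170^{2} - 106420\right)\right) \left(22 \left(-645\right) + 471897\right) = - \left(-25662 + \left(59 + 28900 - 106420\right)\right) \left(-14190 + 471897\right) = - \left(-25662 - 77461\right) 457707 = - \left(-103123\right) 457707 = \left(-1\right) \left(-47200118961\right) = 47200118961$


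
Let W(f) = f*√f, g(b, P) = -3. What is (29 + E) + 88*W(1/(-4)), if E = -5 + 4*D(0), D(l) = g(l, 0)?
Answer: 12 - 11*I ≈ 12.0 - 11.0*I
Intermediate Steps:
W(f) = f^(3/2)
D(l) = -3
E = -17 (E = -5 + 4*(-3) = -5 - 12 = -17)
(29 + E) + 88*W(1/(-4)) = (29 - 17) + 88*(1/(-4))^(3/2) = 12 + 88*(-¼)^(3/2) = 12 + 88*(-I/8) = 12 - 11*I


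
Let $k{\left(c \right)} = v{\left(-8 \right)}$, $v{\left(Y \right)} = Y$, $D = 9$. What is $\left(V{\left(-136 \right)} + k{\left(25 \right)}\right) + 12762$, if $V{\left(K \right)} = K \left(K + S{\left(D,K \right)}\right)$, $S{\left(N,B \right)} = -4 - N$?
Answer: $33018$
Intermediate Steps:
$k{\left(c \right)} = -8$
$V{\left(K \right)} = K \left(-13 + K\right)$ ($V{\left(K \right)} = K \left(K - 13\right) = K \left(-13 + K\right)$)
$\left(V{\left(-136 \right)} + k{\left(25 \right)}\right) + 12762 = \left(- 136 \left(-13 - 136\right) - 8\right) + 12762 = \left(\left(-136\right) \left(-149\right) - 8\right) + 12762 = \left(20264 - 8\right) + 12762 = 20256 + 12762 = 33018$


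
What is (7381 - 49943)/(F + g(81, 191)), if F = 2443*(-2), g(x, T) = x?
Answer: 42562/4805 ≈ 8.8578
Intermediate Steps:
F = -4886
(7381 - 49943)/(F + g(81, 191)) = (7381 - 49943)/(-4886 + 81) = -42562/(-4805) = -42562*(-1/4805) = 42562/4805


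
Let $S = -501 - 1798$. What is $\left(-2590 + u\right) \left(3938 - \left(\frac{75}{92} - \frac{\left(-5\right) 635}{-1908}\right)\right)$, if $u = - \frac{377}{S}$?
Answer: $- \frac{22373242256491}{2193246} \approx -1.0201 \cdot 10^{7}$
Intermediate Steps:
$S = -2299$
$u = \frac{377}{2299}$ ($u = - \frac{377}{-2299} = \left(-377\right) \left(- \frac{1}{2299}\right) = \frac{377}{2299} \approx 0.16398$)
$\left(-2590 + u\right) \left(3938 - \left(\frac{75}{92} - \frac{\left(-5\right) 635}{-1908}\right)\right) = \left(-2590 + \frac{377}{2299}\right) \left(3938 - \left(\frac{75}{92} - \frac{\left(-5\right) 635}{-1908}\right)\right) = - \frac{5954033 \left(3938 - - \frac{18625}{21942}\right)}{2299} = - \frac{5954033 \left(3938 + \left(- \frac{75}{92} + \frac{3175}{1908}\right)\right)}{2299} = - \frac{5954033 \left(3938 + \frac{18625}{21942}\right)}{2299} = \left(- \frac{5954033}{2299}\right) \frac{86426221}{21942} = - \frac{22373242256491}{2193246}$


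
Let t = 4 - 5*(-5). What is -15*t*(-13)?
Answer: 5655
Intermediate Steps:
t = 29 (t = 4 + 25 = 29)
-15*t*(-13) = -15*29*(-13) = -435*(-13) = 5655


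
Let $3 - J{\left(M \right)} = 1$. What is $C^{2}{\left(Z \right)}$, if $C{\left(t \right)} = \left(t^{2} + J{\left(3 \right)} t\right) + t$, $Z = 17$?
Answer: $115600$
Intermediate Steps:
$J{\left(M \right)} = 2$ ($J{\left(M \right)} = 3 - 1 = 2$)
$C{\left(t \right)} = t^{2} + 3 t$ ($C{\left(t \right)} = \left(t^{2} + 2 t\right) + t = t^{2} + 3 t$)
$C^{2}{\left(Z \right)} = \left(17 \left(3 + 17\right)\right)^{2} = \left(17 \cdot 20\right)^{2} = 340^{2} = 115600$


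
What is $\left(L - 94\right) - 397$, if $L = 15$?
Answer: $-476$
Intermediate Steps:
$\left(L - 94\right) - 397 = \left(15 - 94\right) - 397 = -79 - 397 = -476$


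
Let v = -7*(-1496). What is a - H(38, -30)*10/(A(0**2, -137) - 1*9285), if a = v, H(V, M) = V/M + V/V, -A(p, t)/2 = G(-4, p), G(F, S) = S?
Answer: 291697552/27855 ≈ 10472.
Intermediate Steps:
A(p, t) = -2*p
H(V, M) = 1 + V/M (H(V, M) = V/M + 1 = 1 + V/M)
v = 10472
a = 10472
a - H(38, -30)*10/(A(0**2, -137) - 1*9285) = 10472 - ((-30 + 38)/(-30))*10/(-2*0**2 - 1*9285) = 10472 - -1/30*8*10/(-2*0 - 9285) = 10472 - (-4/15*10)/(0 - 9285) = 10472 - (-8)/(3*(-9285)) = 10472 - (-8)*(-1)/(3*9285) = 10472 - 1*8/27855 = 10472 - 8/27855 = 291697552/27855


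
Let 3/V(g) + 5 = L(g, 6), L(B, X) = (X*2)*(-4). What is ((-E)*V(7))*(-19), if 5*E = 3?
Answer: -171/265 ≈ -0.64528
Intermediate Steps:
E = ⅗ (E = (⅕)*3 = ⅗ ≈ 0.60000)
L(B, X) = -8*X (L(B, X) = (2*X)*(-4) = -8*X)
V(g) = -3/53 (V(g) = 3/(-5 - 8*6) = 3/(-5 - 48) = 3/(-53) = 3*(-1/53) = -3/53)
((-E)*V(7))*(-19) = (-1*⅗*(-3/53))*(-19) = -⅗*(-3/53)*(-19) = (9/265)*(-19) = -171/265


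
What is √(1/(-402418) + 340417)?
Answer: 3*√6125245885404610/402418 ≈ 583.45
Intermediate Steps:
√(1/(-402418) + 340417) = √(-1/402418 + 340417) = √(136989928305/402418) = 3*√6125245885404610/402418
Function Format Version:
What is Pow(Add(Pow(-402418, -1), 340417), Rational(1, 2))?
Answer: Mul(Rational(3, 402418), Pow(6125245885404610, Rational(1, 2))) ≈ 583.45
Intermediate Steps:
Pow(Add(Pow(-402418, -1), 340417), Rational(1, 2)) = Pow(Add(Rational(-1, 402418), 340417), Rational(1, 2)) = Pow(Rational(136989928305, 402418), Rational(1, 2)) = Mul(Rational(3, 402418), Pow(6125245885404610, Rational(1, 2)))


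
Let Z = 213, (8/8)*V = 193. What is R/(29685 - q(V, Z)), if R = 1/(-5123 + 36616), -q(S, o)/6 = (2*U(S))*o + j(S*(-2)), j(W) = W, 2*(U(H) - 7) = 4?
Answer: 1/1586396889 ≈ 6.3036e-10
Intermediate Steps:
V = 193
U(H) = 9 (U(H) = 7 + (½)*4 = 7 + 2 = 9)
q(S, o) = -108*o + 12*S (q(S, o) = -6*((2*9)*o + S*(-2)) = -6*(18*o - 2*S) = -6*(-2*S + 18*o) = -108*o + 12*S)
R = 1/31493 ≈ 3.1753e-5
R/(29685 - q(V, Z)) = 1/(31493*(29685 - (-108*213 + 12*193))) = 1/(31493*(29685 - (-23004 + 2316))) = 1/(31493*(29685 - 1*(-20688))) = 1/(31493*(29685 + 20688)) = (1/31493)/50373 = (1/31493)*(1/50373) = 1/1586396889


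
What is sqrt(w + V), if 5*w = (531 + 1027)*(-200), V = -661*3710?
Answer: I*sqrt(2514630) ≈ 1585.8*I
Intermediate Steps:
V = -2452310
w = -62320 (w = ((531 + 1027)*(-200))/5 = (1558*(-200))/5 = (1/5)*(-311600) = -62320)
sqrt(w + V) = sqrt(-62320 - 2452310) = sqrt(-2514630) = I*sqrt(2514630)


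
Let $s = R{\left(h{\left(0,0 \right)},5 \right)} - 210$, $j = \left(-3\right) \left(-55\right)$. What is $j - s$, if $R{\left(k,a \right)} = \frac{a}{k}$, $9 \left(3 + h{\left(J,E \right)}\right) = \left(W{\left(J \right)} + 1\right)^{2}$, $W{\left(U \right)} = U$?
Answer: $\frac{9795}{26} \approx 376.73$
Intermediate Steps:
$h{\left(J,E \right)} = -3 + \frac{\left(1 + J\right)^{2}}{9}$ ($h{\left(J,E \right)} = -3 + \frac{\left(J + 1\right)^{2}}{9} = -3 + \frac{\left(1 + J\right)^{2}}{9}$)
$j = 165$
$s = - \frac{5505}{26}$ ($s = \frac{5}{-3 + \frac{\left(1 + 0\right)^{2}}{9}} - 210 = \frac{5}{-3 + \frac{1^{2}}{9}} - 210 = \frac{5}{-3 + \frac{1}{9} \cdot 1} - 210 = \frac{5}{-3 + \frac{1}{9}} - 210 = \frac{5}{- \frac{26}{9}} - 210 = 5 \left(- \frac{9}{26}\right) - 210 = - \frac{45}{26} - 210 = - \frac{5505}{26} \approx -211.73$)
$j - s = 165 - - \frac{5505}{26} = 165 + \frac{5505}{26} = \frac{9795}{26}$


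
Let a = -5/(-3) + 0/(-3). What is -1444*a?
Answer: -7220/3 ≈ -2406.7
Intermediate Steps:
a = 5/3 (a = -5*(-⅓) + 0*(-⅓) = 5/3 + 0 = 5/3 ≈ 1.6667)
-1444*a = -1444*5/3 = -7220/3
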